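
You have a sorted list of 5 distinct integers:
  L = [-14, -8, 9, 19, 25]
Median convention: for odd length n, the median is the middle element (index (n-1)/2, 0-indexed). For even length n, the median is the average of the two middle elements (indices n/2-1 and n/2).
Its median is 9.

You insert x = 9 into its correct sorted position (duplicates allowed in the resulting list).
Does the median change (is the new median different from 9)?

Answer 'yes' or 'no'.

Old median = 9
Insert x = 9
New median = 9
Changed? no

Answer: no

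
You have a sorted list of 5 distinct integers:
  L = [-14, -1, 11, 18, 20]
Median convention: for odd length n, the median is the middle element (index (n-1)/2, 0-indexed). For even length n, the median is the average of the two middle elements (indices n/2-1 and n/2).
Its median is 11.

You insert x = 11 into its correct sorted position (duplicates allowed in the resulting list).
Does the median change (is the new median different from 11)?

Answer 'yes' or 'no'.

Answer: no

Derivation:
Old median = 11
Insert x = 11
New median = 11
Changed? no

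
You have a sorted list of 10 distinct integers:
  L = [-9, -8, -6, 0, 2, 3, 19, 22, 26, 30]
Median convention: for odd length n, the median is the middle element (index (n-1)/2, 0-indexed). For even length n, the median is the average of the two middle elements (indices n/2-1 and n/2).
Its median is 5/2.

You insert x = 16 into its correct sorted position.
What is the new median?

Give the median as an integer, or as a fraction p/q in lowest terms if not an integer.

Old list (sorted, length 10): [-9, -8, -6, 0, 2, 3, 19, 22, 26, 30]
Old median = 5/2
Insert x = 16
Old length even (10). Middle pair: indices 4,5 = 2,3.
New length odd (11). New median = single middle element.
x = 16: 6 elements are < x, 4 elements are > x.
New sorted list: [-9, -8, -6, 0, 2, 3, 16, 19, 22, 26, 30]
New median = 3

Answer: 3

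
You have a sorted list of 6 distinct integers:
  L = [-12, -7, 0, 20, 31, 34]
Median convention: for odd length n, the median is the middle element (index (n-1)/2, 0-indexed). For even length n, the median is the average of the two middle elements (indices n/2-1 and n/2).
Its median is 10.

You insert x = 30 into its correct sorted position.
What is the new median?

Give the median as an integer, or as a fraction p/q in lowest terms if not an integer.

Old list (sorted, length 6): [-12, -7, 0, 20, 31, 34]
Old median = 10
Insert x = 30
Old length even (6). Middle pair: indices 2,3 = 0,20.
New length odd (7). New median = single middle element.
x = 30: 4 elements are < x, 2 elements are > x.
New sorted list: [-12, -7, 0, 20, 30, 31, 34]
New median = 20

Answer: 20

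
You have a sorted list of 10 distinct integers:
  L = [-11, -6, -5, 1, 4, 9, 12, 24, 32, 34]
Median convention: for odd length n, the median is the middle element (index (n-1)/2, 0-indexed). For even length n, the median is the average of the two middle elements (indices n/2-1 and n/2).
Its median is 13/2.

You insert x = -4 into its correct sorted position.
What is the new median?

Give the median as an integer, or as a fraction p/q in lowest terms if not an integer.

Old list (sorted, length 10): [-11, -6, -5, 1, 4, 9, 12, 24, 32, 34]
Old median = 13/2
Insert x = -4
Old length even (10). Middle pair: indices 4,5 = 4,9.
New length odd (11). New median = single middle element.
x = -4: 3 elements are < x, 7 elements are > x.
New sorted list: [-11, -6, -5, -4, 1, 4, 9, 12, 24, 32, 34]
New median = 4

Answer: 4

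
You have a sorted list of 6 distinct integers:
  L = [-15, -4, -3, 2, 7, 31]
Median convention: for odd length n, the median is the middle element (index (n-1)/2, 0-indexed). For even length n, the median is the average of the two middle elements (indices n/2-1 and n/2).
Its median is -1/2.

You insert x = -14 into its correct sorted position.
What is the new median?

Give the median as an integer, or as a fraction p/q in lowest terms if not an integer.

Old list (sorted, length 6): [-15, -4, -3, 2, 7, 31]
Old median = -1/2
Insert x = -14
Old length even (6). Middle pair: indices 2,3 = -3,2.
New length odd (7). New median = single middle element.
x = -14: 1 elements are < x, 5 elements are > x.
New sorted list: [-15, -14, -4, -3, 2, 7, 31]
New median = -3

Answer: -3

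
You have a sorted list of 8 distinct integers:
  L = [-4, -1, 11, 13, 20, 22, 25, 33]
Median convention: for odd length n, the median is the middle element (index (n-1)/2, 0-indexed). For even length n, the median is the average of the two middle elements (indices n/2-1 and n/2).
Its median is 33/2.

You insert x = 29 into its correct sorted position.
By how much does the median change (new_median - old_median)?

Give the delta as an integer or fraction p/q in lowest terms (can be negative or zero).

Old median = 33/2
After inserting x = 29: new sorted = [-4, -1, 11, 13, 20, 22, 25, 29, 33]
New median = 20
Delta = 20 - 33/2 = 7/2

Answer: 7/2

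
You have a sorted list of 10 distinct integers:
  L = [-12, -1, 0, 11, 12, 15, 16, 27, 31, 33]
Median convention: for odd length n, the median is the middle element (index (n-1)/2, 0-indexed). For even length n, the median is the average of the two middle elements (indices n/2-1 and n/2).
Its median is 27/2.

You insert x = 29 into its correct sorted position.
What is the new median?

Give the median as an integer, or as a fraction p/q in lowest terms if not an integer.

Answer: 15

Derivation:
Old list (sorted, length 10): [-12, -1, 0, 11, 12, 15, 16, 27, 31, 33]
Old median = 27/2
Insert x = 29
Old length even (10). Middle pair: indices 4,5 = 12,15.
New length odd (11). New median = single middle element.
x = 29: 8 elements are < x, 2 elements are > x.
New sorted list: [-12, -1, 0, 11, 12, 15, 16, 27, 29, 31, 33]
New median = 15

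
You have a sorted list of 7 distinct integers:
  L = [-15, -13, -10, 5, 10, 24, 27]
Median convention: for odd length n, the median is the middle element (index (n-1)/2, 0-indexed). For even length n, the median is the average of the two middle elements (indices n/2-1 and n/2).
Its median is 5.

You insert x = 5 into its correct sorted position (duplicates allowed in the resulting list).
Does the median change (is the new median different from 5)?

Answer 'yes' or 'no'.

Old median = 5
Insert x = 5
New median = 5
Changed? no

Answer: no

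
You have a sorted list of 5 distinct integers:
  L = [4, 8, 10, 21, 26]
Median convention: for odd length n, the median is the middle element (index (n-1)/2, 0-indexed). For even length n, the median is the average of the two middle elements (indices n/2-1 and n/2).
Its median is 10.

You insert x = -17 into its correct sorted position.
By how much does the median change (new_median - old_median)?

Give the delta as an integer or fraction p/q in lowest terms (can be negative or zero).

Answer: -1

Derivation:
Old median = 10
After inserting x = -17: new sorted = [-17, 4, 8, 10, 21, 26]
New median = 9
Delta = 9 - 10 = -1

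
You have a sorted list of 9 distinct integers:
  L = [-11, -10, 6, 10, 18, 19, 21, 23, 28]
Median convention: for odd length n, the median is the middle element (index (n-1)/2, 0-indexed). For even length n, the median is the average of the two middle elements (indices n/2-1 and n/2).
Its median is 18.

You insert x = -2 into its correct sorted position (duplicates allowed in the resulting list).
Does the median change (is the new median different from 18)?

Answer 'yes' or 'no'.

Answer: yes

Derivation:
Old median = 18
Insert x = -2
New median = 14
Changed? yes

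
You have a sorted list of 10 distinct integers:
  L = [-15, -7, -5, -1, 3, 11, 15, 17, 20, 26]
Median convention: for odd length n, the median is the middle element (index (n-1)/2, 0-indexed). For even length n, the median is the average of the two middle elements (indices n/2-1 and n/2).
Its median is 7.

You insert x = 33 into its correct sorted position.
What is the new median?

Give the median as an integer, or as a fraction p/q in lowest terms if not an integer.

Answer: 11

Derivation:
Old list (sorted, length 10): [-15, -7, -5, -1, 3, 11, 15, 17, 20, 26]
Old median = 7
Insert x = 33
Old length even (10). Middle pair: indices 4,5 = 3,11.
New length odd (11). New median = single middle element.
x = 33: 10 elements are < x, 0 elements are > x.
New sorted list: [-15, -7, -5, -1, 3, 11, 15, 17, 20, 26, 33]
New median = 11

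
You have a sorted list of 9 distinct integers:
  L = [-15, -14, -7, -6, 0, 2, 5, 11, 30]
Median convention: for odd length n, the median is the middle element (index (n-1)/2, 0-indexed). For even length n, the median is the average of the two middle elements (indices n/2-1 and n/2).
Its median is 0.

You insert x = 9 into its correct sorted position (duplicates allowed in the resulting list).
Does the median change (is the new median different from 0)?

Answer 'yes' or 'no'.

Old median = 0
Insert x = 9
New median = 1
Changed? yes

Answer: yes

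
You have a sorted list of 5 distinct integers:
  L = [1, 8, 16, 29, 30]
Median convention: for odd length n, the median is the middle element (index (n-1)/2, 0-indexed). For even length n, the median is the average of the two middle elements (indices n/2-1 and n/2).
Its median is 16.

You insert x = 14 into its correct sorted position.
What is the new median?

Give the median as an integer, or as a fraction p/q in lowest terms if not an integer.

Old list (sorted, length 5): [1, 8, 16, 29, 30]
Old median = 16
Insert x = 14
Old length odd (5). Middle was index 2 = 16.
New length even (6). New median = avg of two middle elements.
x = 14: 2 elements are < x, 3 elements are > x.
New sorted list: [1, 8, 14, 16, 29, 30]
New median = 15

Answer: 15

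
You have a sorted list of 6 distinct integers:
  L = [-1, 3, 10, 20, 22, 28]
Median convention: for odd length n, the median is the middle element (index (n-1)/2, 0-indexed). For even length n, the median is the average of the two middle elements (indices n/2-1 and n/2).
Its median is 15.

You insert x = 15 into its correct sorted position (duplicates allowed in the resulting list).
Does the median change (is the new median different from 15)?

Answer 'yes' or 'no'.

Answer: no

Derivation:
Old median = 15
Insert x = 15
New median = 15
Changed? no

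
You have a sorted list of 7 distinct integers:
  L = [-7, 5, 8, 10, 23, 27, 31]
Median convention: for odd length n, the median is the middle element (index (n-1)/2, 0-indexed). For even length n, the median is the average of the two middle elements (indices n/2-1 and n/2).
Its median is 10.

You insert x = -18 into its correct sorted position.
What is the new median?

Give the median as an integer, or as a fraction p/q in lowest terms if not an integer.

Old list (sorted, length 7): [-7, 5, 8, 10, 23, 27, 31]
Old median = 10
Insert x = -18
Old length odd (7). Middle was index 3 = 10.
New length even (8). New median = avg of two middle elements.
x = -18: 0 elements are < x, 7 elements are > x.
New sorted list: [-18, -7, 5, 8, 10, 23, 27, 31]
New median = 9

Answer: 9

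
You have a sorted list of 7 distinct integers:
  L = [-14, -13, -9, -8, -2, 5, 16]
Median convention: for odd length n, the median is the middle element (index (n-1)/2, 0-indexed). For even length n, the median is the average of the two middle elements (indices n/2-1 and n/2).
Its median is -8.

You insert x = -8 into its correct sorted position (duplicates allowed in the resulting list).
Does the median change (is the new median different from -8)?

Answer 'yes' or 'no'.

Answer: no

Derivation:
Old median = -8
Insert x = -8
New median = -8
Changed? no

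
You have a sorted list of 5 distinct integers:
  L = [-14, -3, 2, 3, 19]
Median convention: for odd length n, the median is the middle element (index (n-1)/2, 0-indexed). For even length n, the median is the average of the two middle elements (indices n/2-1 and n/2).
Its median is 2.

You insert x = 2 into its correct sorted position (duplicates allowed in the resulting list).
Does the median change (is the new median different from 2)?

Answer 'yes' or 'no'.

Answer: no

Derivation:
Old median = 2
Insert x = 2
New median = 2
Changed? no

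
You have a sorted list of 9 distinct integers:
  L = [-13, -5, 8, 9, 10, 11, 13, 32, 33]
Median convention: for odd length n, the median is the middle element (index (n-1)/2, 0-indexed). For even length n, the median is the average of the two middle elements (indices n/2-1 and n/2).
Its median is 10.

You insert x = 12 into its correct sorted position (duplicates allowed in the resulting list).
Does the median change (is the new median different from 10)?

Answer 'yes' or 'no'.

Answer: yes

Derivation:
Old median = 10
Insert x = 12
New median = 21/2
Changed? yes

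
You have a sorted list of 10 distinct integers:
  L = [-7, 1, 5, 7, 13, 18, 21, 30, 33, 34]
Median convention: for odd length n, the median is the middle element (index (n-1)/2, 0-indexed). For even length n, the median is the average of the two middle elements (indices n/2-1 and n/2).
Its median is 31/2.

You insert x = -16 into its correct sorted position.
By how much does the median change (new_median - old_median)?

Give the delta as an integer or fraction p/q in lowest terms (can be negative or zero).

Answer: -5/2

Derivation:
Old median = 31/2
After inserting x = -16: new sorted = [-16, -7, 1, 5, 7, 13, 18, 21, 30, 33, 34]
New median = 13
Delta = 13 - 31/2 = -5/2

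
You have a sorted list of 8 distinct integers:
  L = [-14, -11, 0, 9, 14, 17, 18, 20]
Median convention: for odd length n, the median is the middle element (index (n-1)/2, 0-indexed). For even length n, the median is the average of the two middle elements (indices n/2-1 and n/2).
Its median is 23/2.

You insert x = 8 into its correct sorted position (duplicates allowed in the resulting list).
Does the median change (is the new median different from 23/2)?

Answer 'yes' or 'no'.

Old median = 23/2
Insert x = 8
New median = 9
Changed? yes

Answer: yes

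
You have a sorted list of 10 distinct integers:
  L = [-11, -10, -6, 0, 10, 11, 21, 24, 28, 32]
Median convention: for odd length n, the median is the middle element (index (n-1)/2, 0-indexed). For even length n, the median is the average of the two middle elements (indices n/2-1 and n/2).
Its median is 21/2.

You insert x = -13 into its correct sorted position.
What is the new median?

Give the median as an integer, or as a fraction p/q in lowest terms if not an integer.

Answer: 10

Derivation:
Old list (sorted, length 10): [-11, -10, -6, 0, 10, 11, 21, 24, 28, 32]
Old median = 21/2
Insert x = -13
Old length even (10). Middle pair: indices 4,5 = 10,11.
New length odd (11). New median = single middle element.
x = -13: 0 elements are < x, 10 elements are > x.
New sorted list: [-13, -11, -10, -6, 0, 10, 11, 21, 24, 28, 32]
New median = 10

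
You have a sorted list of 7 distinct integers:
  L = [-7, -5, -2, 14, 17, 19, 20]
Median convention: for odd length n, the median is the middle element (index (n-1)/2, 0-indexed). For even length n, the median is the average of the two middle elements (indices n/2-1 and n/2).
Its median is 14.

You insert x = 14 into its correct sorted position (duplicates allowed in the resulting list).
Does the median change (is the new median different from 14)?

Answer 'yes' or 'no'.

Old median = 14
Insert x = 14
New median = 14
Changed? no

Answer: no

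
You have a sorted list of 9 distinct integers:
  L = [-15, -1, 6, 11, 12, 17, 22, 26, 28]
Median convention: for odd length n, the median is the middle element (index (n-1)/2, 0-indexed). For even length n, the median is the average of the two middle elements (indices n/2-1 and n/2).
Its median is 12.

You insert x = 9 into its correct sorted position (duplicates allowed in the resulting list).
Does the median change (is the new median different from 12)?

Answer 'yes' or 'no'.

Answer: yes

Derivation:
Old median = 12
Insert x = 9
New median = 23/2
Changed? yes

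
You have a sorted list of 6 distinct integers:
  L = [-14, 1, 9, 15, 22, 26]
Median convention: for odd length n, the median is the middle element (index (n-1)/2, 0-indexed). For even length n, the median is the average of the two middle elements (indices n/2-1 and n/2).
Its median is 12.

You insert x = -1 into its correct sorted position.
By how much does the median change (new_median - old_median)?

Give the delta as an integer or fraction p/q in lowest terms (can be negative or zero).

Answer: -3

Derivation:
Old median = 12
After inserting x = -1: new sorted = [-14, -1, 1, 9, 15, 22, 26]
New median = 9
Delta = 9 - 12 = -3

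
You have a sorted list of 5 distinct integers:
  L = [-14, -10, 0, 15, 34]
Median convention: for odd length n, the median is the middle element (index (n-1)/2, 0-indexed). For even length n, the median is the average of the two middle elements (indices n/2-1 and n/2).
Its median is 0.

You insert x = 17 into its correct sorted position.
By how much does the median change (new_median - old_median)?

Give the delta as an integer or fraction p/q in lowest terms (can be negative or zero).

Answer: 15/2

Derivation:
Old median = 0
After inserting x = 17: new sorted = [-14, -10, 0, 15, 17, 34]
New median = 15/2
Delta = 15/2 - 0 = 15/2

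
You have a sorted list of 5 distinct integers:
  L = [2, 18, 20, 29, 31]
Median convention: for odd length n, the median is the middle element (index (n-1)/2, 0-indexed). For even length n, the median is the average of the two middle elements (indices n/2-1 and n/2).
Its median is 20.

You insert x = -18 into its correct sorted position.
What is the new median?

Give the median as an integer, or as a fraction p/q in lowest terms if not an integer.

Old list (sorted, length 5): [2, 18, 20, 29, 31]
Old median = 20
Insert x = -18
Old length odd (5). Middle was index 2 = 20.
New length even (6). New median = avg of two middle elements.
x = -18: 0 elements are < x, 5 elements are > x.
New sorted list: [-18, 2, 18, 20, 29, 31]
New median = 19

Answer: 19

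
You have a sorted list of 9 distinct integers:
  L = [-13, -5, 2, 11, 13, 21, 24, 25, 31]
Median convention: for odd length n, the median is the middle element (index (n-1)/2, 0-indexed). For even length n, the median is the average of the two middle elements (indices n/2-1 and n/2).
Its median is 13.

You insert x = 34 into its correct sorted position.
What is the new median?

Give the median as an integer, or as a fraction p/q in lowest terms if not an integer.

Answer: 17

Derivation:
Old list (sorted, length 9): [-13, -5, 2, 11, 13, 21, 24, 25, 31]
Old median = 13
Insert x = 34
Old length odd (9). Middle was index 4 = 13.
New length even (10). New median = avg of two middle elements.
x = 34: 9 elements are < x, 0 elements are > x.
New sorted list: [-13, -5, 2, 11, 13, 21, 24, 25, 31, 34]
New median = 17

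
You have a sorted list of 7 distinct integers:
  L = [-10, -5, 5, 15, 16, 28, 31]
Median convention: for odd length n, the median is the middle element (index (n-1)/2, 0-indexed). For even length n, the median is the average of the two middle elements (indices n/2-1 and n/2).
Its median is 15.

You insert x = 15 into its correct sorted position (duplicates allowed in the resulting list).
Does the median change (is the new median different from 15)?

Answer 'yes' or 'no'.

Answer: no

Derivation:
Old median = 15
Insert x = 15
New median = 15
Changed? no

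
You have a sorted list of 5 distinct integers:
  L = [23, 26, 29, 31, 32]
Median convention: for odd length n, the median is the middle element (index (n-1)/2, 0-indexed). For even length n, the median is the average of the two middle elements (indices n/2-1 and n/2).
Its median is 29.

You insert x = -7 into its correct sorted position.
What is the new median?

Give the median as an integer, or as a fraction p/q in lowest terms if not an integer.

Old list (sorted, length 5): [23, 26, 29, 31, 32]
Old median = 29
Insert x = -7
Old length odd (5). Middle was index 2 = 29.
New length even (6). New median = avg of two middle elements.
x = -7: 0 elements are < x, 5 elements are > x.
New sorted list: [-7, 23, 26, 29, 31, 32]
New median = 55/2

Answer: 55/2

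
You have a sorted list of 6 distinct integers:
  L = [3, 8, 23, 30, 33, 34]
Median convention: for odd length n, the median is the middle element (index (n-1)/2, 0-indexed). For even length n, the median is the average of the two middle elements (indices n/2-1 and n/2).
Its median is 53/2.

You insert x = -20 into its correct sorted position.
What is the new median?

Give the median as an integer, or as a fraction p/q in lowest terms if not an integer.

Old list (sorted, length 6): [3, 8, 23, 30, 33, 34]
Old median = 53/2
Insert x = -20
Old length even (6). Middle pair: indices 2,3 = 23,30.
New length odd (7). New median = single middle element.
x = -20: 0 elements are < x, 6 elements are > x.
New sorted list: [-20, 3, 8, 23, 30, 33, 34]
New median = 23

Answer: 23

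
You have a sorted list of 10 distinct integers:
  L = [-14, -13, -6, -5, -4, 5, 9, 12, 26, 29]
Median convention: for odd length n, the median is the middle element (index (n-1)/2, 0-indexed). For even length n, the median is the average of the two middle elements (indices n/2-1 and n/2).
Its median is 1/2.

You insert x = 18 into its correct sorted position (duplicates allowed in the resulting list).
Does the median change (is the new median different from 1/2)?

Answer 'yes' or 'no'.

Old median = 1/2
Insert x = 18
New median = 5
Changed? yes

Answer: yes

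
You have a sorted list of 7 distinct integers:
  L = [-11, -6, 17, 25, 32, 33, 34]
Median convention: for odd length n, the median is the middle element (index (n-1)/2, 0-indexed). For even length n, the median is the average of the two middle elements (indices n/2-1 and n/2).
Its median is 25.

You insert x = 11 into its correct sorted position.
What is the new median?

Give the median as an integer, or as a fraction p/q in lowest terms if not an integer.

Answer: 21

Derivation:
Old list (sorted, length 7): [-11, -6, 17, 25, 32, 33, 34]
Old median = 25
Insert x = 11
Old length odd (7). Middle was index 3 = 25.
New length even (8). New median = avg of two middle elements.
x = 11: 2 elements are < x, 5 elements are > x.
New sorted list: [-11, -6, 11, 17, 25, 32, 33, 34]
New median = 21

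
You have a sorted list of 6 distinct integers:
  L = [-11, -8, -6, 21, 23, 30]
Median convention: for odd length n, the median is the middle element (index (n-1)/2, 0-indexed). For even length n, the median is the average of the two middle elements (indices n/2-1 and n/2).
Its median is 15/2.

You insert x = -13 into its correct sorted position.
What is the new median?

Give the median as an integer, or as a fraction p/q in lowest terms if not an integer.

Answer: -6

Derivation:
Old list (sorted, length 6): [-11, -8, -6, 21, 23, 30]
Old median = 15/2
Insert x = -13
Old length even (6). Middle pair: indices 2,3 = -6,21.
New length odd (7). New median = single middle element.
x = -13: 0 elements are < x, 6 elements are > x.
New sorted list: [-13, -11, -8, -6, 21, 23, 30]
New median = -6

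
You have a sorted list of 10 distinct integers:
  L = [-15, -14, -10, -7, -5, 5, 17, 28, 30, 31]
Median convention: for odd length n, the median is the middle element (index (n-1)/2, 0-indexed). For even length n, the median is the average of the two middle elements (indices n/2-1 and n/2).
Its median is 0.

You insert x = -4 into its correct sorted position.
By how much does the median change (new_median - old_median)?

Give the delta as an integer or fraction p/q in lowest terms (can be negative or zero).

Answer: -4

Derivation:
Old median = 0
After inserting x = -4: new sorted = [-15, -14, -10, -7, -5, -4, 5, 17, 28, 30, 31]
New median = -4
Delta = -4 - 0 = -4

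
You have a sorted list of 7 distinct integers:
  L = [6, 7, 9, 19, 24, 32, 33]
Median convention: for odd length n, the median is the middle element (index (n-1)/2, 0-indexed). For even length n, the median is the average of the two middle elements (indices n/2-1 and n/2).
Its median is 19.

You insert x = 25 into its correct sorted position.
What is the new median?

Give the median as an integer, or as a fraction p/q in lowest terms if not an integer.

Old list (sorted, length 7): [6, 7, 9, 19, 24, 32, 33]
Old median = 19
Insert x = 25
Old length odd (7). Middle was index 3 = 19.
New length even (8). New median = avg of two middle elements.
x = 25: 5 elements are < x, 2 elements are > x.
New sorted list: [6, 7, 9, 19, 24, 25, 32, 33]
New median = 43/2

Answer: 43/2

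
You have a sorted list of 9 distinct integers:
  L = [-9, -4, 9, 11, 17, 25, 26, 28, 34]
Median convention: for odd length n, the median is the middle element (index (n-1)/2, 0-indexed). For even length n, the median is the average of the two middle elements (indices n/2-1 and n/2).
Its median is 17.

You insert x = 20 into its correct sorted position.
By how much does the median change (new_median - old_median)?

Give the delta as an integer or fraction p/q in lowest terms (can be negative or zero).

Answer: 3/2

Derivation:
Old median = 17
After inserting x = 20: new sorted = [-9, -4, 9, 11, 17, 20, 25, 26, 28, 34]
New median = 37/2
Delta = 37/2 - 17 = 3/2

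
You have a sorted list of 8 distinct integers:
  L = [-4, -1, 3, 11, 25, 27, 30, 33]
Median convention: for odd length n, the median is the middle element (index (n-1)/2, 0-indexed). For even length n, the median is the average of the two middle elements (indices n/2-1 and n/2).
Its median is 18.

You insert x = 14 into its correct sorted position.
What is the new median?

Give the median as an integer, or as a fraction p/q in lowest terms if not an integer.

Answer: 14

Derivation:
Old list (sorted, length 8): [-4, -1, 3, 11, 25, 27, 30, 33]
Old median = 18
Insert x = 14
Old length even (8). Middle pair: indices 3,4 = 11,25.
New length odd (9). New median = single middle element.
x = 14: 4 elements are < x, 4 elements are > x.
New sorted list: [-4, -1, 3, 11, 14, 25, 27, 30, 33]
New median = 14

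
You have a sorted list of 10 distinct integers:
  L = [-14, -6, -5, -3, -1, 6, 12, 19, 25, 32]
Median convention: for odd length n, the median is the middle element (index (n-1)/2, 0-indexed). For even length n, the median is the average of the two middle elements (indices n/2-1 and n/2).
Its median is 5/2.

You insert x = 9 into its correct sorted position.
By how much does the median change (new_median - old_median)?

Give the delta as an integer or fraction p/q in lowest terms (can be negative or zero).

Old median = 5/2
After inserting x = 9: new sorted = [-14, -6, -5, -3, -1, 6, 9, 12, 19, 25, 32]
New median = 6
Delta = 6 - 5/2 = 7/2

Answer: 7/2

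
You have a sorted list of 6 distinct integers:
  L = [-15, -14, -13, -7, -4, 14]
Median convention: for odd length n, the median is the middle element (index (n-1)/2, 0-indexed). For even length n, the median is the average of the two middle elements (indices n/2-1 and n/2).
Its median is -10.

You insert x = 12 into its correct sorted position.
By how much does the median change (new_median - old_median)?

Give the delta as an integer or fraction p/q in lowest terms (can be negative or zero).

Answer: 3

Derivation:
Old median = -10
After inserting x = 12: new sorted = [-15, -14, -13, -7, -4, 12, 14]
New median = -7
Delta = -7 - -10 = 3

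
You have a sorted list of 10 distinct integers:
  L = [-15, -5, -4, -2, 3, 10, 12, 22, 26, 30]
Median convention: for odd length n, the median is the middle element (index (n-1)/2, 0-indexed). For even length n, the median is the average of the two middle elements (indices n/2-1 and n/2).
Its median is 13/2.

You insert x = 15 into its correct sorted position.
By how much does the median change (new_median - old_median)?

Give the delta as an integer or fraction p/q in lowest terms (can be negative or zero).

Old median = 13/2
After inserting x = 15: new sorted = [-15, -5, -4, -2, 3, 10, 12, 15, 22, 26, 30]
New median = 10
Delta = 10 - 13/2 = 7/2

Answer: 7/2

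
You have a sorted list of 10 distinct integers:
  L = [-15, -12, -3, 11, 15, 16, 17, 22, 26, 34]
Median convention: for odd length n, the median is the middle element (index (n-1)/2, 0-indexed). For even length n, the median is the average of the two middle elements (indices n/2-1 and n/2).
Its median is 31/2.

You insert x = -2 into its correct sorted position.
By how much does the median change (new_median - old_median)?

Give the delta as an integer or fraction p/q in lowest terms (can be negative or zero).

Old median = 31/2
After inserting x = -2: new sorted = [-15, -12, -3, -2, 11, 15, 16, 17, 22, 26, 34]
New median = 15
Delta = 15 - 31/2 = -1/2

Answer: -1/2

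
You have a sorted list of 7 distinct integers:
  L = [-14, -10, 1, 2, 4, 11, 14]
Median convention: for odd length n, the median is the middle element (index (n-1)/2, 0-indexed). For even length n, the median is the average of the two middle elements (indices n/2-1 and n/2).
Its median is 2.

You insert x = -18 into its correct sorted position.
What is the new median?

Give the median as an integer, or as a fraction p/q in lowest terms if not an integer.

Old list (sorted, length 7): [-14, -10, 1, 2, 4, 11, 14]
Old median = 2
Insert x = -18
Old length odd (7). Middle was index 3 = 2.
New length even (8). New median = avg of two middle elements.
x = -18: 0 elements are < x, 7 elements are > x.
New sorted list: [-18, -14, -10, 1, 2, 4, 11, 14]
New median = 3/2

Answer: 3/2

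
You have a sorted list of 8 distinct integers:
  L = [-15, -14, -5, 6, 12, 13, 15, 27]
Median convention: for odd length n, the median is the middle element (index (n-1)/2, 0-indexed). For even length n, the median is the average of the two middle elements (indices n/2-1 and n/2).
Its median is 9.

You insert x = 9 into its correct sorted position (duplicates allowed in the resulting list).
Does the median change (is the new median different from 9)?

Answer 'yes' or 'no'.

Answer: no

Derivation:
Old median = 9
Insert x = 9
New median = 9
Changed? no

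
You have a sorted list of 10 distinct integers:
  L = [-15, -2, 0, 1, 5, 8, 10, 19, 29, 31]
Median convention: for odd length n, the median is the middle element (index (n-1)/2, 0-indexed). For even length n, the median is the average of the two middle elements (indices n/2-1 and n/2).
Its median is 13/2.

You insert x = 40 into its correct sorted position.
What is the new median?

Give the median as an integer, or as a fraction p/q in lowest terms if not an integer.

Answer: 8

Derivation:
Old list (sorted, length 10): [-15, -2, 0, 1, 5, 8, 10, 19, 29, 31]
Old median = 13/2
Insert x = 40
Old length even (10). Middle pair: indices 4,5 = 5,8.
New length odd (11). New median = single middle element.
x = 40: 10 elements are < x, 0 elements are > x.
New sorted list: [-15, -2, 0, 1, 5, 8, 10, 19, 29, 31, 40]
New median = 8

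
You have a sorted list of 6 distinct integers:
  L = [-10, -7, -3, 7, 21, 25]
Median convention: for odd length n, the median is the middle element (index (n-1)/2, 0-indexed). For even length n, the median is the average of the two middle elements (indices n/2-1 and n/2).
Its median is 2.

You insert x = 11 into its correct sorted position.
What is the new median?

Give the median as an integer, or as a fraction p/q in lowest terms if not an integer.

Answer: 7

Derivation:
Old list (sorted, length 6): [-10, -7, -3, 7, 21, 25]
Old median = 2
Insert x = 11
Old length even (6). Middle pair: indices 2,3 = -3,7.
New length odd (7). New median = single middle element.
x = 11: 4 elements are < x, 2 elements are > x.
New sorted list: [-10, -7, -3, 7, 11, 21, 25]
New median = 7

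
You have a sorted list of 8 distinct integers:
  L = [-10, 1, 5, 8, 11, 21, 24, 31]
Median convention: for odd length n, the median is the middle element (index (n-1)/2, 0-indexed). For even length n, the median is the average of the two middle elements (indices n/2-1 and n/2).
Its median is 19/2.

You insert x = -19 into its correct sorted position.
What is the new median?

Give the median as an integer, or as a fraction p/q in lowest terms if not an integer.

Answer: 8

Derivation:
Old list (sorted, length 8): [-10, 1, 5, 8, 11, 21, 24, 31]
Old median = 19/2
Insert x = -19
Old length even (8). Middle pair: indices 3,4 = 8,11.
New length odd (9). New median = single middle element.
x = -19: 0 elements are < x, 8 elements are > x.
New sorted list: [-19, -10, 1, 5, 8, 11, 21, 24, 31]
New median = 8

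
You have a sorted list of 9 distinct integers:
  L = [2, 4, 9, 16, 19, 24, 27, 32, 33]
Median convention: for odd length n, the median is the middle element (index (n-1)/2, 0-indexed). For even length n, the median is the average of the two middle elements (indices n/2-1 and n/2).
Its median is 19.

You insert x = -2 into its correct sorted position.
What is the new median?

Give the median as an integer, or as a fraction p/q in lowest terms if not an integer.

Old list (sorted, length 9): [2, 4, 9, 16, 19, 24, 27, 32, 33]
Old median = 19
Insert x = -2
Old length odd (9). Middle was index 4 = 19.
New length even (10). New median = avg of two middle elements.
x = -2: 0 elements are < x, 9 elements are > x.
New sorted list: [-2, 2, 4, 9, 16, 19, 24, 27, 32, 33]
New median = 35/2

Answer: 35/2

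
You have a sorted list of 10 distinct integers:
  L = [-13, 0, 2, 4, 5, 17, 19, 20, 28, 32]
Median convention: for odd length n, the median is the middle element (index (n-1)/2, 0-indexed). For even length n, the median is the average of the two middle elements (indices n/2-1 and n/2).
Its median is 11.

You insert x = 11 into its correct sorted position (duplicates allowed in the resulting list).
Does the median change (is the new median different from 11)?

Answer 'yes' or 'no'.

Answer: no

Derivation:
Old median = 11
Insert x = 11
New median = 11
Changed? no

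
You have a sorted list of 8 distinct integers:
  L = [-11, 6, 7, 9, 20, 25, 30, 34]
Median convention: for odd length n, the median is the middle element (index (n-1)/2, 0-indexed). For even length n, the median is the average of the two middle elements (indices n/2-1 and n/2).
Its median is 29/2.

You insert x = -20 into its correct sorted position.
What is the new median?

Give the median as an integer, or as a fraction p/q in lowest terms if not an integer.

Old list (sorted, length 8): [-11, 6, 7, 9, 20, 25, 30, 34]
Old median = 29/2
Insert x = -20
Old length even (8). Middle pair: indices 3,4 = 9,20.
New length odd (9). New median = single middle element.
x = -20: 0 elements are < x, 8 elements are > x.
New sorted list: [-20, -11, 6, 7, 9, 20, 25, 30, 34]
New median = 9

Answer: 9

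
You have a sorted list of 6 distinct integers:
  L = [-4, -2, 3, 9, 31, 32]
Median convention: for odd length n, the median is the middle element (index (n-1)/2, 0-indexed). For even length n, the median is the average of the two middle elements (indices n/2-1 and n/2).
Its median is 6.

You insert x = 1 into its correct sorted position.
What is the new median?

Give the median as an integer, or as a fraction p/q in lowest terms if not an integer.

Old list (sorted, length 6): [-4, -2, 3, 9, 31, 32]
Old median = 6
Insert x = 1
Old length even (6). Middle pair: indices 2,3 = 3,9.
New length odd (7). New median = single middle element.
x = 1: 2 elements are < x, 4 elements are > x.
New sorted list: [-4, -2, 1, 3, 9, 31, 32]
New median = 3

Answer: 3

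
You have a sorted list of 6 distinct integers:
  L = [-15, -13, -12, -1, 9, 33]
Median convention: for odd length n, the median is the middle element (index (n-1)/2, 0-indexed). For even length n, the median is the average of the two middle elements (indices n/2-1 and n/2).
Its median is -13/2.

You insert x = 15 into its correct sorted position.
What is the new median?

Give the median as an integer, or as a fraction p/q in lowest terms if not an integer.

Answer: -1

Derivation:
Old list (sorted, length 6): [-15, -13, -12, -1, 9, 33]
Old median = -13/2
Insert x = 15
Old length even (6). Middle pair: indices 2,3 = -12,-1.
New length odd (7). New median = single middle element.
x = 15: 5 elements are < x, 1 elements are > x.
New sorted list: [-15, -13, -12, -1, 9, 15, 33]
New median = -1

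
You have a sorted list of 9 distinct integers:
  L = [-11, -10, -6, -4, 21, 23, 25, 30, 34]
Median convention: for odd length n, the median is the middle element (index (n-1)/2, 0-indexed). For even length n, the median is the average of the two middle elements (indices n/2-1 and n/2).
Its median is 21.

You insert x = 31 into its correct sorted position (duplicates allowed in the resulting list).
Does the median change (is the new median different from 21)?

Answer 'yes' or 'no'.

Answer: yes

Derivation:
Old median = 21
Insert x = 31
New median = 22
Changed? yes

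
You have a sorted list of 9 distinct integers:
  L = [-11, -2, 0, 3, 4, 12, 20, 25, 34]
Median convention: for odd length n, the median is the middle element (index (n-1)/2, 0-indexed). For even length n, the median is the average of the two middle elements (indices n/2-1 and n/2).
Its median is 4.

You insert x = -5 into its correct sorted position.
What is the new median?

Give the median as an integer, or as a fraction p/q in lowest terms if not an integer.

Old list (sorted, length 9): [-11, -2, 0, 3, 4, 12, 20, 25, 34]
Old median = 4
Insert x = -5
Old length odd (9). Middle was index 4 = 4.
New length even (10). New median = avg of two middle elements.
x = -5: 1 elements are < x, 8 elements are > x.
New sorted list: [-11, -5, -2, 0, 3, 4, 12, 20, 25, 34]
New median = 7/2

Answer: 7/2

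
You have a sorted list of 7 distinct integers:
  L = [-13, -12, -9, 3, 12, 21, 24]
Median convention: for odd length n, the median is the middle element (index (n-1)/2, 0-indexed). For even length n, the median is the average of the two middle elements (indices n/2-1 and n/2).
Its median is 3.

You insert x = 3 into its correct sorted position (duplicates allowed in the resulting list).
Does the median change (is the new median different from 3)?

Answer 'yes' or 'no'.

Old median = 3
Insert x = 3
New median = 3
Changed? no

Answer: no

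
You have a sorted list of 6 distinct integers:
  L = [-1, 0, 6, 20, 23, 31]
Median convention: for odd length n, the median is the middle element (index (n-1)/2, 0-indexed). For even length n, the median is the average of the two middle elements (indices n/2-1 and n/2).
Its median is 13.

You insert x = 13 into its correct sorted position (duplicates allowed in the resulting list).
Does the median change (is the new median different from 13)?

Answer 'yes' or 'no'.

Answer: no

Derivation:
Old median = 13
Insert x = 13
New median = 13
Changed? no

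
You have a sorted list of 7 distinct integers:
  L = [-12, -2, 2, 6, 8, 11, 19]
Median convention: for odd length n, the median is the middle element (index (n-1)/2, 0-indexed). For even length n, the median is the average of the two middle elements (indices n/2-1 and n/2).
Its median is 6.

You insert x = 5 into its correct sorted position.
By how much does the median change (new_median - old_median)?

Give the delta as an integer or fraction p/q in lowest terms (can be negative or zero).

Answer: -1/2

Derivation:
Old median = 6
After inserting x = 5: new sorted = [-12, -2, 2, 5, 6, 8, 11, 19]
New median = 11/2
Delta = 11/2 - 6 = -1/2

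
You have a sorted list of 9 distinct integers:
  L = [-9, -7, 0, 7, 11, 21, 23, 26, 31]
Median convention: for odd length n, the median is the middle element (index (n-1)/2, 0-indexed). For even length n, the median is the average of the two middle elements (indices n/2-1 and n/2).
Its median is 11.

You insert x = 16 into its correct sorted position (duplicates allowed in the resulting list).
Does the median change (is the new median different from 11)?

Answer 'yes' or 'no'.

Old median = 11
Insert x = 16
New median = 27/2
Changed? yes

Answer: yes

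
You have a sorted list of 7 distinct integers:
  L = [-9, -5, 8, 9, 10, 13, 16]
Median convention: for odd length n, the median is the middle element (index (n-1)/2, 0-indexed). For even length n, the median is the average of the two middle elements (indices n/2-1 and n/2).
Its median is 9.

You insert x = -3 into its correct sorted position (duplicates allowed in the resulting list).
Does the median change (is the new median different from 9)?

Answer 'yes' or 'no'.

Answer: yes

Derivation:
Old median = 9
Insert x = -3
New median = 17/2
Changed? yes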